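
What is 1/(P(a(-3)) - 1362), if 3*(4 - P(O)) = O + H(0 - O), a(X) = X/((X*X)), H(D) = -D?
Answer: -9/12220 ≈ -0.00073650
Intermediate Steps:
a(X) = 1/X (a(X) = X/(X²) = X/X² = 1/X)
P(O) = 4 - 2*O/3 (P(O) = 4 - (O - (0 - O))/3 = 4 - (O - (-1)*O)/3 = 4 - (O + O)/3 = 4 - 2*O/3)
1/(P(a(-3)) - 1362) = 1/((4 - ⅔/(-3)) - 1362) = 1/((4 - ⅔*(-⅓)) - 1362) = 1/((4 + 2/9) - 1362) = 1/(38/9 - 1362) = 1/(-12220/9) = -9/12220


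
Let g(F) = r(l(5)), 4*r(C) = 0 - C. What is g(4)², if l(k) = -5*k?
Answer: 625/16 ≈ 39.063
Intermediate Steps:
r(C) = -C/4 (r(C) = (0 - C)/4 = (-C)/4 = -C/4)
g(F) = 25/4 (g(F) = -(-5)*5/4 = -¼*(-25) = 25/4)
g(4)² = (25/4)² = 625/16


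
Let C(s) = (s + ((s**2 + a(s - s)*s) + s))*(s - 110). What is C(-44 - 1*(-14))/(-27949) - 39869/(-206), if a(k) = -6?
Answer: 1143715481/5757494 ≈ 198.65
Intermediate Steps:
C(s) = (-110 + s)*(s**2 - 4*s) (C(s) = (s + ((s**2 - 6*s) + s))*(s - 110) = (s + (s**2 - 5*s))*(-110 + s) = (s**2 - 4*s)*(-110 + s) = (-110 + s)*(s**2 - 4*s))
C(-44 - 1*(-14))/(-27949) - 39869/(-206) = ((-44 - 1*(-14))*(440 + (-44 - 1*(-14))**2 - 114*(-44 - 1*(-14))))/(-27949) - 39869/(-206) = ((-44 + 14)*(440 + (-44 + 14)**2 - 114*(-44 + 14)))*(-1/27949) - 39869*(-1/206) = -30*(440 + (-30)**2 - 114*(-30))*(-1/27949) + 39869/206 = -30*(440 + 900 + 3420)*(-1/27949) + 39869/206 = -30*4760*(-1/27949) + 39869/206 = -142800*(-1/27949) + 39869/206 = 142800/27949 + 39869/206 = 1143715481/5757494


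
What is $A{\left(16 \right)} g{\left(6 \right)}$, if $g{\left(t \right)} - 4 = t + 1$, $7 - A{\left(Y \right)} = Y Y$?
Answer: $-2739$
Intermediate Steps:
$A{\left(Y \right)} = 7 - Y^{2}$ ($A{\left(Y \right)} = 7 - Y Y = 7 - Y^{2}$)
$g{\left(t \right)} = 5 + t$ ($g{\left(t \right)} = 4 + \left(t + 1\right) = 4 + \left(1 + t\right) = 5 + t$)
$A{\left(16 \right)} g{\left(6 \right)} = \left(7 - 16^{2}\right) \left(5 + 6\right) = \left(7 - 256\right) 11 = \left(-249\right) 11 = -2739$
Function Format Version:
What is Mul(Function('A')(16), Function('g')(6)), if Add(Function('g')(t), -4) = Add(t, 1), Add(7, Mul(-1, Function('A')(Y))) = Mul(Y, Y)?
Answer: -2739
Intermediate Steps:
Function('A')(Y) = Add(7, Mul(-1, Pow(Y, 2))) (Function('A')(Y) = Add(7, Mul(-1, Mul(Y, Y))) = Add(7, Mul(-1, Pow(Y, 2))))
Function('g')(t) = Add(5, t) (Function('g')(t) = Add(4, Add(t, 1)) = Add(4, Add(1, t)) = Add(5, t))
Mul(Function('A')(16), Function('g')(6)) = Mul(Add(7, Mul(-1, Pow(16, 2))), Add(5, 6)) = Mul(Add(7, Mul(-1, 256)), 11) = Mul(Add(7, -256), 11) = Mul(-249, 11) = -2739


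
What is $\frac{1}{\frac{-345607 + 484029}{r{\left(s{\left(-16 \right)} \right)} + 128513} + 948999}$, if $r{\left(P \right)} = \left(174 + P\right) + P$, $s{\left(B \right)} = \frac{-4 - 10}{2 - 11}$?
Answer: $\frac{1158211}{1099142326587} \approx 1.0537 \cdot 10^{-6}$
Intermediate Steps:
$s{\left(B \right)} = \frac{14}{9}$ ($s{\left(B \right)} = - \frac{14}{-9} = \left(-14\right) \left(- \frac{1}{9}\right) = \frac{14}{9}$)
$r{\left(P \right)} = 174 + 2 P$
$\frac{1}{\frac{-345607 + 484029}{r{\left(s{\left(-16 \right)} \right)} + 128513} + 948999} = \frac{1}{\frac{-345607 + 484029}{\left(174 + 2 \cdot \frac{14}{9}\right) + 128513} + 948999} = \frac{1}{\frac{138422}{\left(174 + \frac{28}{9}\right) + 128513} + 948999} = \frac{1}{\frac{138422}{\frac{1594}{9} + 128513} + 948999} = \frac{1}{\frac{138422}{\frac{1158211}{9}} + 948999} = \frac{1}{138422 \cdot \frac{9}{1158211} + 948999} = \frac{1}{\frac{1245798}{1158211} + 948999} = \frac{1}{\frac{1099142326587}{1158211}} = \frac{1158211}{1099142326587}$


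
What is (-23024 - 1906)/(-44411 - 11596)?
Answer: 2770/6223 ≈ 0.44512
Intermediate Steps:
(-23024 - 1906)/(-44411 - 11596) = -24930/(-56007) = -24930*(-1/56007) = 2770/6223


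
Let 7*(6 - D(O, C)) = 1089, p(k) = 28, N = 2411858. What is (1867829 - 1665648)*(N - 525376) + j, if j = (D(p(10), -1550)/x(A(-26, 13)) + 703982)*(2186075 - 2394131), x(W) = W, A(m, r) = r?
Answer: 21380043415382/91 ≈ 2.3495e+11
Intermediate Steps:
D(O, C) = -1047/7 (D(O, C) = 6 - ⅐*1089 = 6 - 1089/7 = -1047/7)
j = -13328340953640/91 (j = (-1047/7/13 + 703982)*(2186075 - 2394131) = (-1047/7*1/13 + 703982)*(-208056) = (-1047/91 + 703982)*(-208056) = (64061315/91)*(-208056) = -13328340953640/91 ≈ -1.4647e+11)
(1867829 - 1665648)*(N - 525376) + j = (1867829 - 1665648)*(2411858 - 525376) - 13328340953640/91 = 202181*1886482 - 13328340953640/91 = 381410817242 - 13328340953640/91 = 21380043415382/91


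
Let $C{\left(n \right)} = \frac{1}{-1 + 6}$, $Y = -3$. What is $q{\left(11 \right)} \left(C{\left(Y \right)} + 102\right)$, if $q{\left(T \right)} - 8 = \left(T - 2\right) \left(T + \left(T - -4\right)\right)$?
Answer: $\frac{123662}{5} \approx 24732.0$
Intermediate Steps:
$q{\left(T \right)} = 8 + \left(-2 + T\right) \left(4 + 2 T\right)$ ($q{\left(T \right)} = 8 + \left(T - 2\right) \left(T + \left(T - -4\right)\right) = 8 + \left(-2 + T\right) \left(T + \left(T + 4\right)\right) = 8 + \left(-2 + T\right) \left(T + \left(4 + T\right)\right) = 8 + \left(-2 + T\right) \left(4 + 2 T\right)$)
$C{\left(n \right)} = \frac{1}{5}$
$q{\left(11 \right)} \left(C{\left(Y \right)} + 102\right) = 2 \cdot 11^{2} \left(\frac{1}{5} + 102\right) = 2 \cdot 121 \cdot \frac{511}{5} = 242 \cdot \frac{511}{5} = \frac{123662}{5}$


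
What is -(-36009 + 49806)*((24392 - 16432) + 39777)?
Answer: -658627389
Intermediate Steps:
-(-36009 + 49806)*((24392 - 16432) + 39777) = -13797*(7960 + 39777) = -13797*47737 = -1*658627389 = -658627389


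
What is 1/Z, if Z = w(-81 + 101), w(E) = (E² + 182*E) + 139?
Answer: 1/4179 ≈ 0.00023929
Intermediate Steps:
w(E) = 139 + E² + 182*E
Z = 4179 (Z = 139 + (-81 + 101)² + 182*(-81 + 101) = 139 + 20² + 182*20 = 139 + 400 + 3640 = 4179)
1/Z = 1/4179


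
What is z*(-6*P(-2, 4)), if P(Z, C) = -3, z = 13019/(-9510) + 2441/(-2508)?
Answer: -27932781/662530 ≈ -42.161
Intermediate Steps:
z = -9310927/3975180 (z = 13019*(-1/9510) + 2441*(-1/2508) = -13019/9510 - 2441/2508 = -9310927/3975180 ≈ -2.3423)
z*(-6*P(-2, 4)) = -(-9310927)*(-3)/662530 = -9310927/3975180*18 = -27932781/662530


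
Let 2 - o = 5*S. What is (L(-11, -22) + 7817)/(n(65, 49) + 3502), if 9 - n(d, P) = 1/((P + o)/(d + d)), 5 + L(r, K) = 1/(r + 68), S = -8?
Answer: 3116995/1400319 ≈ 2.2259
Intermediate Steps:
L(r, K) = -5 + 1/(68 + r) (L(r, K) = -5 + 1/(r + 68) = -5 + 1/(68 + r))
o = 42 (o = 2 - 5*(-8) = 2 - 1*(-40) = 2 + 40 = 42)
n(d, P) = 9 - 2*d/(42 + P) (n(d, P) = 9 - 1/((P + 42)/(d + d)) = 9 - 1/((42 + P)/((2*d))) = 9 - 1/((42 + P)*(1/(2*d))) = 9 - 1/((42 + P)/(2*d)) = 9 - 2*d/(42 + P))
(L(-11, -22) + 7817)/(n(65, 49) + 3502) = ((-339 - 5*(-11))/(68 - 11) + 7817)/((378 - 2*65 + 9*49)/(42 + 49) + 3502) = ((-339 + 55)/57 + 7817)/((378 - 130 + 441)/91 + 3502) = ((1/57)*(-284) + 7817)/((1/91)*689 + 3502) = (-284/57 + 7817)/(53/7 + 3502) = 445285/(57*(24567/7)) = (445285/57)*(7/24567) = 3116995/1400319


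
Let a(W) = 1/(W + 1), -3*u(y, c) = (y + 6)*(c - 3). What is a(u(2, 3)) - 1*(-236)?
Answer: 237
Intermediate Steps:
u(y, c) = -(-3 + c)*(6 + y)/3 (u(y, c) = -(y + 6)*(c - 3)/3 = -(6 + y)*(-3 + c)/3 = -(-3 + c)*(6 + y)/3)
a(W) = 1/(1 + W)
a(u(2, 3)) - 1*(-236) = 1/(1 + (6 + 2 - 2*3 - ⅓*3*2)) - 1*(-236) = 1/(1 + (6 + 2 - 6 - 2)) + 236 = 1/(1 + 0) + 236 = 1/1 + 236 = 1 + 236 = 237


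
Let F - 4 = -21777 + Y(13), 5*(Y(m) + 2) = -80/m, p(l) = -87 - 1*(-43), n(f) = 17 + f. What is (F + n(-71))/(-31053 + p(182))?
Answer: 283793/404261 ≈ 0.70200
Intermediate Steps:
p(l) = -44 (p(l) = -87 + 43 = -44)
Y(m) = -2 - 16/m (Y(m) = -2 + (-80/m)/5 = -2 - 16/m)
F = -283091/13 (F = 4 + (-21777 + (-2 - 16/13)) = 4 + (-21777 - 42/13) = 4 - 283143/13 = -283091/13 ≈ -21776.)
(F + n(-71))/(-31053 + p(182)) = (-283091/13 + (17 - 71))/(-31053 - 44) = (-283091/13 - 54)/(-31097) = -283793/13*(-1/31097) = 283793/404261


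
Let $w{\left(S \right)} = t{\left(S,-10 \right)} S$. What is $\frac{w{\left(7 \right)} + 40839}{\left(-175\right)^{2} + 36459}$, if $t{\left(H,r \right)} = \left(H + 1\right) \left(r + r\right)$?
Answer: $\frac{39719}{67084} \approx 0.59208$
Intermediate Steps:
$t{\left(H,r \right)} = 2 r \left(1 + H\right)$ ($t{\left(H,r \right)} = \left(1 + H\right) 2 r = 2 r \left(1 + H\right)$)
$w{\left(S \right)} = S \left(-20 - 20 S\right)$ ($w{\left(S \right)} = 2 \left(-10\right) \left(1 + S\right) S = \left(-20 - 20 S\right) S = S \left(-20 - 20 S\right)$)
$\frac{w{\left(7 \right)} + 40839}{\left(-175\right)^{2} + 36459} = \frac{\left(-20\right) 7 \left(1 + 7\right) + 40839}{\left(-175\right)^{2} + 36459} = \frac{\left(-20\right) 7 \cdot 8 + 40839}{30625 + 36459} = \frac{-1120 + 40839}{67084} = 39719 \cdot \frac{1}{67084} = \frac{39719}{67084}$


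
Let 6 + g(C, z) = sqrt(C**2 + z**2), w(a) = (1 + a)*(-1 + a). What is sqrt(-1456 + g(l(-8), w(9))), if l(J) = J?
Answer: sqrt(-1462 + 8*sqrt(101)) ≈ 37.17*I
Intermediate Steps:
g(C, z) = -6 + sqrt(C**2 + z**2)
sqrt(-1456 + g(l(-8), w(9))) = sqrt(-1456 + (-6 + sqrt((-8)**2 + (-1 + 9**2)**2))) = sqrt(-1456 + (-6 + sqrt(64 + (-1 + 81)**2))) = sqrt(-1456 + (-6 + sqrt(64 + 80**2))) = sqrt(-1456 + (-6 + sqrt(64 + 6400))) = sqrt(-1456 + (-6 + sqrt(6464))) = sqrt(-1456 + (-6 + 8*sqrt(101))) = sqrt(-1462 + 8*sqrt(101))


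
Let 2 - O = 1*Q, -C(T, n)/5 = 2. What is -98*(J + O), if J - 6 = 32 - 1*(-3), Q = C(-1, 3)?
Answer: -5194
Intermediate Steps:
C(T, n) = -10 (C(T, n) = -5*2 = -10)
Q = -10
J = 41 (J = 6 + (32 - 1*(-3)) = 6 + (32 + 3) = 6 + 35 = 41)
O = 12 (O = 2 - (-10) = 2 - 1*(-10) = 2 + 10 = 12)
-98*(J + O) = -98*(41 + 12) = -98*53 = -5194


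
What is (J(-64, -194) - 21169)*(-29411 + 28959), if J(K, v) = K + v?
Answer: 9685004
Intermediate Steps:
(J(-64, -194) - 21169)*(-29411 + 28959) = ((-64 - 194) - 21169)*(-29411 + 28959) = (-258 - 21169)*(-452) = -21427*(-452) = 9685004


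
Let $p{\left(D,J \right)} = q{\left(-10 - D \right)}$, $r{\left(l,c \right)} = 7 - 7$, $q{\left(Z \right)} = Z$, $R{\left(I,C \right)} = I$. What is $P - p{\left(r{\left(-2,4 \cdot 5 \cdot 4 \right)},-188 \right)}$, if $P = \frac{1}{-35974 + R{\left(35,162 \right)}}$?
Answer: $\frac{359389}{35939} \approx 10.0$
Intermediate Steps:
$r{\left(l,c \right)} = 0$ ($r{\left(l,c \right)} = 7 - 7 = 0$)
$p{\left(D,J \right)} = -10 - D$
$P = - \frac{1}{35939}$ ($P = \frac{1}{-35974 + 35} = \frac{1}{-35939} = - \frac{1}{35939} \approx -2.7825 \cdot 10^{-5}$)
$P - p{\left(r{\left(-2,4 \cdot 5 \cdot 4 \right)},-188 \right)} = - \frac{1}{35939} - \left(-10 - 0\right) = - \frac{1}{35939} - \left(-10 + 0\right) = - \frac{1}{35939} - -10 = - \frac{1}{35939} + 10 = \frac{359389}{35939}$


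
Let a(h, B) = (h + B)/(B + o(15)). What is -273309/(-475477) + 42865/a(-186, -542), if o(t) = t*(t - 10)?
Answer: 9518276158487/346147256 ≈ 27498.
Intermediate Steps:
o(t) = t*(-10 + t)
a(h, B) = (B + h)/(75 + B) (a(h, B) = (h + B)/(B + 15*(-10 + 15)) = (B + h)/(B + 15*5) = (B + h)/(B + 75) = (B + h)/(75 + B))
-273309/(-475477) + 42865/a(-186, -542) = -273309/(-475477) + 42865/(((-542 - 186)/(75 - 542))) = -273309*(-1/475477) + 42865/((-728/(-467))) = 273309/475477 + 42865/((-1/467*(-728))) = 273309/475477 + 42865/(728/467) = 273309/475477 + 42865*(467/728) = 273309/475477 + 20017955/728 = 9518276158487/346147256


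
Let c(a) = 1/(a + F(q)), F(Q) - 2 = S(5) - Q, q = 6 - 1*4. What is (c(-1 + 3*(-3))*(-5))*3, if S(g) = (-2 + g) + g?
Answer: 15/2 ≈ 7.5000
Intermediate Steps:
S(g) = -2 + 2*g
q = 2 (q = 6 - 4 = 2)
F(Q) = 10 - Q (F(Q) = 2 + ((-2 + 2*5) - Q) = 2 + ((-2 + 10) - Q) = 2 + (8 - Q) = 10 - Q)
c(a) = 1/(8 + a) (c(a) = 1/(a + (10 - 1*2)) = 1/(a + (10 - 2)) = 1/(a + 8) = 1/(8 + a))
(c(-1 + 3*(-3))*(-5))*3 = (-5/(8 + (-1 + 3*(-3))))*3 = (-5/(8 + (-1 - 9)))*3 = (-5/(8 - 10))*3 = (-5/(-2))*3 = -½*(-5)*3 = (5/2)*3 = 15/2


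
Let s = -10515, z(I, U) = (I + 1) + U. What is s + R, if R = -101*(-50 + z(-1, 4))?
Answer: -5869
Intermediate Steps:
z(I, U) = 1 + I + U (z(I, U) = (1 + I) + U = 1 + I + U)
R = 4646 (R = -101*(-50 + (1 - 1 + 4)) = -101*(-50 + 4) = -101*(-46) = 4646)
s + R = -10515 + 4646 = -5869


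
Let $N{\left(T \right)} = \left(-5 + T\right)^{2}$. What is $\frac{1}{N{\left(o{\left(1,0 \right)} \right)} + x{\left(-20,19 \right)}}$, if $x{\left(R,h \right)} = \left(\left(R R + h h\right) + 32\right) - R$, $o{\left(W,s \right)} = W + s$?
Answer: $\frac{1}{829} \approx 0.0012063$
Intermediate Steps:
$x{\left(R,h \right)} = 32 + R^{2} + h^{2} - R$ ($x{\left(R,h \right)} = \left(\left(R^{2} + h^{2}\right) + 32\right) - R = \left(32 + R^{2} + h^{2}\right) - R = 32 + R^{2} + h^{2} - R$)
$\frac{1}{N{\left(o{\left(1,0 \right)} \right)} + x{\left(-20,19 \right)}} = \frac{1}{\left(-5 + \left(1 + 0\right)\right)^{2} + \left(32 + \left(-20\right)^{2} + 19^{2} - -20\right)} = \frac{1}{\left(-5 + 1\right)^{2} + \left(32 + 400 + 361 + 20\right)} = \frac{1}{\left(-4\right)^{2} + 813} = \frac{1}{16 + 813} = \frac{1}{829}$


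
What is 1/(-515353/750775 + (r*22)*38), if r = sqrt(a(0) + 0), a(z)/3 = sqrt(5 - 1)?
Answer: 386914148575/2363651052657745391 + 471222352122500*sqrt(6)/2363651052657745391 ≈ 0.00048850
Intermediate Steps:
a(z) = 6 (a(z) = 3*sqrt(5 - 1) = 3*sqrt(4) = 3*2 = 6)
r = sqrt(6) (r = sqrt(6 + 0) = sqrt(6) ≈ 2.4495)
1/(-515353/750775 + (r*22)*38) = 1/(-515353/750775 + (sqrt(6)*22)*38) = 1/(-515353*1/750775 + (22*sqrt(6))*38) = 1/(-515353/750775 + 836*sqrt(6))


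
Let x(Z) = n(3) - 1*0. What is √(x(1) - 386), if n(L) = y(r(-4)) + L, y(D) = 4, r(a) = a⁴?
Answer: I*√379 ≈ 19.468*I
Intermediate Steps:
n(L) = 4 + L
x(Z) = 7 (x(Z) = (4 + 3) - 1*0 = 7 + 0 = 7)
√(x(1) - 386) = √(7 - 386) = √(-379) = I*√379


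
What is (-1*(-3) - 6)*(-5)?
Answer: 15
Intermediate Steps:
(-1*(-3) - 6)*(-5) = (3 - 6)*(-5) = -3*(-5) = 15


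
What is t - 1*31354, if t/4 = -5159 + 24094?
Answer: 44386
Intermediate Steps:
t = 75740 (t = 4*(-5159 + 24094) = 4*18935 = 75740)
t - 1*31354 = 75740 - 1*31354 = 75740 - 31354 = 44386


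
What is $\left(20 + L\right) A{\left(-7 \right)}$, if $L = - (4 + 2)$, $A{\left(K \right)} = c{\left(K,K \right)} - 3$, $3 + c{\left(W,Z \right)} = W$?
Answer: $-182$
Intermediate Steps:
$c{\left(W,Z \right)} = -3 + W$
$A{\left(K \right)} = -6 + K$ ($A{\left(K \right)} = \left(-3 + K\right) - 3 = -6 + K$)
$L = -6$ ($L = \left(-1\right) 6 = -6$)
$\left(20 + L\right) A{\left(-7 \right)} = \left(20 - 6\right) \left(-6 - 7\right) = 14 \left(-13\right) = -182$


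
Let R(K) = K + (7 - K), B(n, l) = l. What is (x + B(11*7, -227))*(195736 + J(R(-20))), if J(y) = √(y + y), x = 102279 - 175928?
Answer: -14460192736 - 73876*√14 ≈ -1.4460e+10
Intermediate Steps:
x = -73649
R(K) = 7
J(y) = √2*√y (J(y) = √(2*y) = √2*√y)
(x + B(11*7, -227))*(195736 + J(R(-20))) = (-73649 - 227)*(195736 + √2*√7) = -73876*(195736 + √14) = -14460192736 - 73876*√14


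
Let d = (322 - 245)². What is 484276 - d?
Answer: 478347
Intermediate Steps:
d = 5929 (d = 77² = 5929)
484276 - d = 484276 - 1*5929 = 484276 - 5929 = 478347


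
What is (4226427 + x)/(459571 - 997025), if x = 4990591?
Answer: -4608509/268727 ≈ -17.149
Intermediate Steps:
(4226427 + x)/(459571 - 997025) = (4226427 + 4990591)/(459571 - 997025) = 9217018/(-537454) = 9217018*(-1/537454) = -4608509/268727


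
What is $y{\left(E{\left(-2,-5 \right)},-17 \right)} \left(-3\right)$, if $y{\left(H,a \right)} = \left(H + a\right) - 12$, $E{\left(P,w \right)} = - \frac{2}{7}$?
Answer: $\frac{615}{7} \approx 87.857$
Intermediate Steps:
$E{\left(P,w \right)} = - \frac{2}{7}$ ($E{\left(P,w \right)} = \left(-2\right) \frac{1}{7} = - \frac{2}{7}$)
$y{\left(H,a \right)} = -12 + H + a$
$y{\left(E{\left(-2,-5 \right)},-17 \right)} \left(-3\right) = \left(-12 - \frac{2}{7} - 17\right) \left(-3\right) = \left(- \frac{205}{7}\right) \left(-3\right) = \frac{615}{7}$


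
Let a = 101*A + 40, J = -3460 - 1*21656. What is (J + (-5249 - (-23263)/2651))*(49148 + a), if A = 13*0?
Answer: -3958372426176/2651 ≈ -1.4932e+9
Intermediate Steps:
A = 0
J = -25116 (J = -3460 - 21656 = -25116)
a = 40 (a = 101*0 + 40 = 0 + 40 = 40)
(J + (-5249 - (-23263)/2651))*(49148 + a) = (-25116 + (-5249 - (-23263)/2651))*(49148 + 40) = (-25116 + (-5249 - (-23263)/2651))*49188 = (-25116 + (-5249 - 1*(-23263/2651)))*49188 = (-25116 + (-5249 + 23263/2651))*49188 = (-25116 - 13891836/2651)*49188 = -80474352/2651*49188 = -3958372426176/2651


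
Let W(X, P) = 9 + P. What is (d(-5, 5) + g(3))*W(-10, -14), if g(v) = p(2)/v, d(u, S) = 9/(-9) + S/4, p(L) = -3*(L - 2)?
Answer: -5/4 ≈ -1.2500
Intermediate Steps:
p(L) = 6 - 3*L (p(L) = -3*(-2 + L) = 6 - 3*L)
d(u, S) = -1 + S/4 (d(u, S) = 9*(-1/9) + S*(1/4) = -1 + S/4)
g(v) = 0 (g(v) = (6 - 3*2)/v = (6 - 6)/v = 0/v = 0)
(d(-5, 5) + g(3))*W(-10, -14) = ((-1 + (1/4)*5) + 0)*(9 - 14) = ((-1 + 5/4) + 0)*(-5) = (1/4 + 0)*(-5) = (1/4)*(-5) = -5/4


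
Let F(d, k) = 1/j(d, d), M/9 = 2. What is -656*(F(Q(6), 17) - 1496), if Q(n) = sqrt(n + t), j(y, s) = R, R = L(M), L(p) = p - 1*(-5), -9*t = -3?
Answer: 22570992/23 ≈ 9.8135e+5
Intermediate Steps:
M = 18 (M = 9*2 = 18)
t = 1/3 (t = -1/9*(-3) = 1/3 ≈ 0.33333)
L(p) = 5 + p (L(p) = p + 5 = 5 + p)
R = 23 (R = 5 + 18 = 23)
j(y, s) = 23
Q(n) = sqrt(1/3 + n) (Q(n) = sqrt(n + 1/3) = sqrt(1/3 + n))
F(d, k) = 1/23
-656*(F(Q(6), 17) - 1496) = -656*(1/23 - 1496) = -656*(-34407/23) = 22570992/23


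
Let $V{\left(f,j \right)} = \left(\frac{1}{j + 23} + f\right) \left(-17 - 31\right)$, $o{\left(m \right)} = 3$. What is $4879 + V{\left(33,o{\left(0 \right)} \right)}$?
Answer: $\frac{42811}{13} \approx 3293.2$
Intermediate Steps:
$V{\left(f,j \right)} = - 48 f - \frac{48}{23 + j}$ ($V{\left(f,j \right)} = \left(\frac{1}{23 + j} + f\right) \left(-48\right) = \left(f + \frac{1}{23 + j}\right) \left(-48\right) = - 48 f - \frac{48}{23 + j}$)
$4879 + V{\left(33,o{\left(0 \right)} \right)} = 4879 + \frac{48 \left(-1 - 759 - 33 \cdot 3\right)}{23 + 3} = 4879 + \frac{48 \left(-1 - 759 - 99\right)}{26} = 4879 + 48 \cdot \frac{1}{26} \left(-859\right) = 4879 - \frac{20616}{13} = \frac{42811}{13}$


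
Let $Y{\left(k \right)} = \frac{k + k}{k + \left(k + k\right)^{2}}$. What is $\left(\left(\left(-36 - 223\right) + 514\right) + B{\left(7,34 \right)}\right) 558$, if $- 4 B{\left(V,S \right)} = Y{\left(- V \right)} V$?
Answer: $\frac{427087}{3} \approx 1.4236 \cdot 10^{5}$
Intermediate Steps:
$Y{\left(k \right)} = \frac{2 k}{k + 4 k^{2}}$ ($Y{\left(k \right)} = \frac{2 k}{k + \left(2 k\right)^{2}} = \frac{2 k}{k + 4 k^{2}}$)
$B{\left(V,S \right)} = - \frac{V}{2 \left(1 - 4 V\right)}$ ($B{\left(V,S \right)} = - \frac{\frac{2}{1 + 4 \left(- V\right)} V}{4} = - \frac{\frac{2}{1 - 4 V} V}{4} = - \frac{2 V \frac{1}{1 - 4 V}}{4} = - \frac{V}{2 \left(1 - 4 V\right)}$)
$\left(\left(\left(-36 - 223\right) + 514\right) + B{\left(7,34 \right)}\right) 558 = \left(\left(\left(-36 - 223\right) + 514\right) + \frac{1}{2} \cdot 7 \frac{1}{-1 + 4 \cdot 7}\right) 558 = \left(\left(-259 + 514\right) + \frac{1}{2} \cdot 7 \frac{1}{-1 + 28}\right) 558 = \left(255 + \frac{1}{2} \cdot 7 \cdot \frac{1}{27}\right) 558 = \left(255 + \frac{7}{54}\right) 558 = \frac{13777}{54} \cdot 558 = \frac{427087}{3}$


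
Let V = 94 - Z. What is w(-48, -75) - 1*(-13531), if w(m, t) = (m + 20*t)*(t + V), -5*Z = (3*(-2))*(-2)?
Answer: -97981/5 ≈ -19596.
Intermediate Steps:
Z = -12/5 (Z = -3*(-2)*(-2)/5 = -(-6)*(-2)/5 = -⅕*12 = -12/5 ≈ -2.4000)
V = 482/5 (V = 94 - 1*(-12/5) = 94 + 12/5 = 482/5 ≈ 96.400)
w(m, t) = (482/5 + t)*(m + 20*t) (w(m, t) = (m + 20*t)*(t + 482/5) = (m + 20*t)*(482/5 + t) = (482/5 + t)*(m + 20*t))
w(-48, -75) - 1*(-13531) = (20*(-75)² + 1928*(-75) + (482/5)*(-48) - 48*(-75)) - 1*(-13531) = (20*5625 - 144600 - 23136/5 + 3600) + 13531 = (112500 - 144600 - 23136/5 + 3600) + 13531 = -165636/5 + 13531 = -97981/5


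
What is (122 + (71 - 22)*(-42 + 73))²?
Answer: 2692881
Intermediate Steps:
(122 + (71 - 22)*(-42 + 73))² = (122 + 49*31)² = (122 + 1519)² = 1641² = 2692881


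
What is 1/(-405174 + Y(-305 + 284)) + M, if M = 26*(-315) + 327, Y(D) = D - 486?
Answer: -3189869704/405681 ≈ -7863.0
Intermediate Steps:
Y(D) = -486 + D
M = -7863 (M = -8190 + 327 = -7863)
1/(-405174 + Y(-305 + 284)) + M = 1/(-405174 + (-486 + (-305 + 284))) - 7863 = 1/(-405174 + (-486 - 21)) - 7863 = 1/(-405174 - 507) - 7863 = 1/(-405681) - 7863 = -1/405681 - 7863 = -3189869704/405681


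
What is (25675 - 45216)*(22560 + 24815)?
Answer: -925754875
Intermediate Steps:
(25675 - 45216)*(22560 + 24815) = -19541*47375 = -925754875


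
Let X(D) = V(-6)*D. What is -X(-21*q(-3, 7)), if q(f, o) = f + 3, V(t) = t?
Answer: 0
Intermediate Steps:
q(f, o) = 3 + f
X(D) = -6*D
-X(-21*q(-3, 7)) = -(-6)*(-21*(3 - 3)) = -(-6)*(-21*0) = -(-6)*0 = -1*0 = 0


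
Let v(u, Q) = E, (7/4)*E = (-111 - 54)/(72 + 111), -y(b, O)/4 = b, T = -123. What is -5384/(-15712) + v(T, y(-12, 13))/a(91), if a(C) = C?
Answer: 25718681/76315148 ≈ 0.33701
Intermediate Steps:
y(b, O) = -4*b
E = -220/427 (E = 4*((-111 - 54)/(72 + 111))/7 = 4*(-165/183)/7 = 4*(-165*1/183)/7 = (4/7)*(-55/61) = -220/427 ≈ -0.51522)
v(u, Q) = -220/427
-5384/(-15712) + v(T, y(-12, 13))/a(91) = -5384/(-15712) - 220/427/91 = -5384*(-1/15712) - 220/427*1/91 = 673/1964 - 220/38857 = 25718681/76315148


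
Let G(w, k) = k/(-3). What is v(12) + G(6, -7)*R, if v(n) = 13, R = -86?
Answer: -563/3 ≈ -187.67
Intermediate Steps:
G(w, k) = -k/3 (G(w, k) = k*(-⅓) = -k/3)
v(12) + G(6, -7)*R = 13 - ⅓*(-7)*(-86) = 13 + (7/3)*(-86) = 13 - 602/3 = -563/3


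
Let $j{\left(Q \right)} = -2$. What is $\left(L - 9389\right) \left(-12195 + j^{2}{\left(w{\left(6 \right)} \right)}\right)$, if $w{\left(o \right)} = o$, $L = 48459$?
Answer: $-476302370$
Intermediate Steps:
$\left(L - 9389\right) \left(-12195 + j^{2}{\left(w{\left(6 \right)} \right)}\right) = \left(48459 - 9389\right) \left(-12195 + \left(-2\right)^{2}\right) = 39070 \left(-12195 + 4\right) = 39070 \left(-12191\right) = -476302370$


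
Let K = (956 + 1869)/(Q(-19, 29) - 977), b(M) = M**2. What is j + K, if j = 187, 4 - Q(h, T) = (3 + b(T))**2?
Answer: 133385958/713309 ≈ 187.00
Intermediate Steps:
Q(h, T) = 4 - (3 + T**2)**2
K = -2825/713309 (K = (956 + 1869)/((4 - (3 + 29**2)**2) - 977) = 2825/((4 - (3 + 841)**2) - 977) = 2825/((4 - 1*844**2) - 977) = 2825/((4 - 1*712336) - 977) = 2825/((4 - 712336) - 977) = 2825/(-712332 - 977) = 2825/(-713309) = 2825*(-1/713309) = -2825/713309 ≈ -0.0039604)
j + K = 187 - 2825/713309 = 133385958/713309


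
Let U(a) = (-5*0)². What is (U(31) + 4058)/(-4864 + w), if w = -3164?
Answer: -2029/4014 ≈ -0.50548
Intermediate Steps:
U(a) = 0 (U(a) = 0² = 0)
(U(31) + 4058)/(-4864 + w) = (0 + 4058)/(-4864 - 3164) = 4058/(-8028) = 4058*(-1/8028) = -2029/4014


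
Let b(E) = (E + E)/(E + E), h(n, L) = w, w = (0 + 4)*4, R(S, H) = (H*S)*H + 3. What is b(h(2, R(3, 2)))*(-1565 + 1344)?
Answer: -221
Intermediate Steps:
R(S, H) = 3 + S*H**2 (R(S, H) = S*H**2 + 3 = 3 + S*H**2)
w = 16 (w = 4*4 = 16)
h(n, L) = 16
b(E) = 1 (b(E) = (2*E)/((2*E)) = (2*E)*(1/(2*E)) = 1)
b(h(2, R(3, 2)))*(-1565 + 1344) = 1*(-1565 + 1344) = 1*(-221) = -221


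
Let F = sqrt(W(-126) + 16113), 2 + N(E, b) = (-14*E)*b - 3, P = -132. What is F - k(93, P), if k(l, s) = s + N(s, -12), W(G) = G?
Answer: 22313 + 73*sqrt(3) ≈ 22439.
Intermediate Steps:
N(E, b) = -5 - 14*E*b (N(E, b) = -2 + ((-14*E)*b - 3) = -2 + (-14*E*b - 3) = -2 + (-3 - 14*E*b) = -5 - 14*E*b)
k(l, s) = -5 + 169*s (k(l, s) = s + (-5 - 14*s*(-12)) = s + (-5 + 168*s) = -5 + 169*s)
F = 73*sqrt(3) (F = sqrt(-126 + 16113) = sqrt(15987) = 73*sqrt(3) ≈ 126.44)
F - k(93, P) = 73*sqrt(3) - (-5 + 169*(-132)) = 73*sqrt(3) - (-5 - 22308) = 73*sqrt(3) - 1*(-22313) = 73*sqrt(3) + 22313 = 22313 + 73*sqrt(3)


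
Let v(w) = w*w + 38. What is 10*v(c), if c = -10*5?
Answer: 25380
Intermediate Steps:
c = -50
v(w) = 38 + w**2 (v(w) = w**2 + 38 = 38 + w**2)
10*v(c) = 10*(38 + (-50)**2) = 10*(38 + 2500) = 10*2538 = 25380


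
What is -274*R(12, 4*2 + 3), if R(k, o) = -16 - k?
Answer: 7672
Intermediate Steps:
-274*R(12, 4*2 + 3) = -274*(-16 - 1*12) = -274*(-16 - 12) = -274*(-28) = 7672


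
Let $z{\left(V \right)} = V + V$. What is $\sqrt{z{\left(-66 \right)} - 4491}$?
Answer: $i \sqrt{4623} \approx 67.993 i$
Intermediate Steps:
$z{\left(V \right)} = 2 V$
$\sqrt{z{\left(-66 \right)} - 4491} = \sqrt{2 \left(-66\right) - 4491} = \sqrt{-132 - 4491} = \sqrt{-4623} = i \sqrt{4623}$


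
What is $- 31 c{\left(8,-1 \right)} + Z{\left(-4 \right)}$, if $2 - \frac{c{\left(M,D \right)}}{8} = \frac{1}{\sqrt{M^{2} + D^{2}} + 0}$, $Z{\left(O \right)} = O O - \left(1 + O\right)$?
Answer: $-477 + \frac{248 \sqrt{65}}{65} \approx -446.24$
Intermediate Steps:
$Z{\left(O \right)} = -1 + O^{2} - O$ ($Z{\left(O \right)} = O^{2} - \left(1 + O\right) = -1 + O^{2} - O$)
$c{\left(M,D \right)} = 16 - \frac{8}{\sqrt{D^{2} + M^{2}}}$ ($c{\left(M,D \right)} = 16 - \frac{8}{\sqrt{M^{2} + D^{2}} + 0} = 16 - \frac{8}{\sqrt{D^{2} + M^{2}} + 0} = 16 - \frac{8}{\sqrt{D^{2} + M^{2}}}$)
$- 31 c{\left(8,-1 \right)} + Z{\left(-4 \right)} = - 31 \left(16 - \frac{8}{\sqrt{\left(-1\right)^{2} + 8^{2}}}\right) - \left(-3 - 16\right) = - 31 \left(16 - \frac{8}{\sqrt{1 + 64}}\right) + \left(-1 + 16 + 4\right) = - 31 \left(16 - \frac{8}{\sqrt{65}}\right) + 19 = - 31 \left(16 - 8 \frac{\sqrt{65}}{65}\right) + 19 = - 31 \left(16 - \frac{8 \sqrt{65}}{65}\right) + 19 = \left(-496 + \frac{248 \sqrt{65}}{65}\right) + 19 = -477 + \frac{248 \sqrt{65}}{65}$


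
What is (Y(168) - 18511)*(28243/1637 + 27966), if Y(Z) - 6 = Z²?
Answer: 445213637615/1637 ≈ 2.7197e+8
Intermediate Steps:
Y(Z) = 6 + Z²
(Y(168) - 18511)*(28243/1637 + 27966) = ((6 + 168²) - 18511)*(28243/1637 + 27966) = ((6 + 28224) - 18511)*(28243*(1/1637) + 27966) = (28230 - 18511)*(28243/1637 + 27966) = 9719*(45808585/1637) = 445213637615/1637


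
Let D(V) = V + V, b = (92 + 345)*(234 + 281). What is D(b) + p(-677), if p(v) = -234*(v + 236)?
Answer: 553304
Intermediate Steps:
p(v) = -55224 - 234*v (p(v) = -234*(236 + v) = -55224 - 234*v)
b = 225055 (b = 437*515 = 225055)
D(V) = 2*V
D(b) + p(-677) = 2*225055 + (-55224 - 234*(-677)) = 450110 + (-55224 + 158418) = 450110 + 103194 = 553304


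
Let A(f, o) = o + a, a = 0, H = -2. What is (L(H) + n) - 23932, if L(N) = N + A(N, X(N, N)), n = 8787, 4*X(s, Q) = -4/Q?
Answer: -30293/2 ≈ -15147.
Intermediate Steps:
X(s, Q) = -1/Q (X(s, Q) = (-4/Q)/4 = -1/Q)
A(f, o) = o (A(f, o) = o + 0 = o)
L(N) = N - 1/N
(L(H) + n) - 23932 = ((-2 - 1/(-2)) + 8787) - 23932 = ((-2 - 1*(-1/2)) + 8787) - 23932 = ((-2 + 1/2) + 8787) - 23932 = (-3/2 + 8787) - 23932 = 17571/2 - 23932 = -30293/2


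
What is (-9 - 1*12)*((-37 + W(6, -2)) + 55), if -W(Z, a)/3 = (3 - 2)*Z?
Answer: 0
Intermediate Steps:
W(Z, a) = -3*Z (W(Z, a) = -3*(3 - 2)*Z = -3*Z)
(-9 - 1*12)*((-37 + W(6, -2)) + 55) = (-9 - 1*12)*((-37 - 3*6) + 55) = (-9 - 12)*((-37 - 18) + 55) = -21*(-55 + 55) = -21*0 = 0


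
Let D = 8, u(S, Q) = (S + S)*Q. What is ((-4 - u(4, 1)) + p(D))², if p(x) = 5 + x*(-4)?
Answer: 1521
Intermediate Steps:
u(S, Q) = 2*Q*S (u(S, Q) = (2*S)*Q = 2*Q*S)
p(x) = 5 - 4*x
((-4 - u(4, 1)) + p(D))² = ((-4 - 2*4) + (5 - 4*8))² = ((-4 - 1*8) + (5 - 32))² = ((-4 - 8) - 27)² = (-12 - 27)² = (-39)² = 1521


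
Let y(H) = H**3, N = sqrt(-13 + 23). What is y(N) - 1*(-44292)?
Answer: 44292 + 10*sqrt(10) ≈ 44324.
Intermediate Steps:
N = sqrt(10) ≈ 3.1623
y(N) - 1*(-44292) = (sqrt(10))**3 - 1*(-44292) = 10*sqrt(10) + 44292 = 44292 + 10*sqrt(10)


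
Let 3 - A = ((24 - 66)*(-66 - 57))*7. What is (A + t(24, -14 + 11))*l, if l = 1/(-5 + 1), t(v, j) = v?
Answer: 36135/4 ≈ 9033.8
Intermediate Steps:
l = -1/4 (l = 1/(-4) = -1/4 ≈ -0.25000)
A = -36159 (A = 3 - (24 - 66)*(-66 - 57)*7 = 3 - (-42*(-123))*7 = 3 - 5166*7 = 3 - 1*36162 = 3 - 36162 = -36159)
(A + t(24, -14 + 11))*l = (-36159 + 24)*(-1/4) = -36135*(-1/4) = 36135/4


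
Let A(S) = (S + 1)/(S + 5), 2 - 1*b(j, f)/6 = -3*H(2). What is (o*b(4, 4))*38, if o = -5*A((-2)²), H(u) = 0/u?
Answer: -3800/3 ≈ -1266.7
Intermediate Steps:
H(u) = 0
b(j, f) = 12 (b(j, f) = 12 - (-18)*0 = 12 - 6*0 = 12 + 0 = 12)
A(S) = (1 + S)/(5 + S)
o = -25/9 (o = -5*(1 + (-2)²)/(5 + (-2)²) = -5*(1 + 4)/(5 + 4) = -5*5/9 = -25/9 ≈ -2.7778)
(o*b(4, 4))*38 = -25/9*12*38 = -100/3*38 = -3800/3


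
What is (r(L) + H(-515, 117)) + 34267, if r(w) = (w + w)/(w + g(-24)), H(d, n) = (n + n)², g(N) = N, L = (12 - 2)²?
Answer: 1691487/19 ≈ 89026.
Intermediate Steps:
L = 100 (L = 10² = 100)
H(d, n) = 4*n² (H(d, n) = (2*n)² = 4*n²)
r(w) = 2*w/(-24 + w) (r(w) = (w + w)/(w - 24) = (2*w)/(-24 + w) = 2*w/(-24 + w))
(r(L) + H(-515, 117)) + 34267 = (2*100/(-24 + 100) + 4*117²) + 34267 = (2*100/76 + 4*13689) + 34267 = (2*100*(1/76) + 54756) + 34267 = (50/19 + 54756) + 34267 = 1040414/19 + 34267 = 1691487/19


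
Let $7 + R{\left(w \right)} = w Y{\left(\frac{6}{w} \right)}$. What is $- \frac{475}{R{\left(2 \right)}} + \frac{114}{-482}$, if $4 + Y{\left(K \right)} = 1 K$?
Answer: $\frac{113962}{2169} \approx 52.541$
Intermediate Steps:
$Y{\left(K \right)} = -4 + K$ ($Y{\left(K \right)} = -4 + 1 K = -4 + K$)
$R{\left(w \right)} = -7 + w \left(-4 + \frac{6}{w}\right)$
$- \frac{475}{R{\left(2 \right)}} + \frac{114}{-482} = - \frac{475}{-1 - 8} + \frac{114}{-482} = - \frac{475}{-1 - 8} + 114 \left(- \frac{1}{482}\right) = - \frac{475}{-9} - \frac{57}{241} = \left(-475\right) \left(- \frac{1}{9}\right) - \frac{57}{241} = \frac{475}{9} - \frac{57}{241} = \frac{113962}{2169}$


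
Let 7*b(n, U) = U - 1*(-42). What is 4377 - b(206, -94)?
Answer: 30691/7 ≈ 4384.4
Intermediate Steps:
b(n, U) = 6 + U/7 (b(n, U) = (U - 1*(-42))/7 = (U + 42)/7 = (42 + U)/7 = 6 + U/7)
4377 - b(206, -94) = 4377 - (6 + (⅐)*(-94)) = 4377 - (6 - 94/7) = 4377 - 1*(-52/7) = 4377 + 52/7 = 30691/7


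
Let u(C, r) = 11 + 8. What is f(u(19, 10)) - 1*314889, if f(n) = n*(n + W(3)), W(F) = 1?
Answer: -314509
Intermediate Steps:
u(C, r) = 19
f(n) = n*(1 + n) (f(n) = n*(n + 1) = n*(1 + n))
f(u(19, 10)) - 1*314889 = 19*(1 + 19) - 1*314889 = 19*20 - 314889 = 380 - 314889 = -314509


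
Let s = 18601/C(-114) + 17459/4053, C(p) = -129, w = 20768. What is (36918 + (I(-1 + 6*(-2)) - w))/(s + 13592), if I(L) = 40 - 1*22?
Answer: 1408871436/1172210477 ≈ 1.2019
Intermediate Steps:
I(L) = 18 (I(L) = 40 - 22 = 18)
s = -24379214/174279 (s = 18601/(-129) + 17459/4053 = 18601*(-1/129) + 17459*(1/4053) = -18601/129 + 17459/4053 = -24379214/174279 ≈ -139.89)
(36918 + (I(-1 + 6*(-2)) - w))/(s + 13592) = (36918 + (18 - 1*20768))/(-24379214/174279 + 13592) = (36918 + (18 - 20768))/(2344420954/174279) = (36918 - 20750)*(174279/2344420954) = 16168*(174279/2344420954) = 1408871436/1172210477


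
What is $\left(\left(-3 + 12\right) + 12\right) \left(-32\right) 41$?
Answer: $-27552$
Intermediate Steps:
$\left(\left(-3 + 12\right) + 12\right) \left(-32\right) 41 = \left(9 + 12\right) \left(-32\right) 41 = 21 \left(-32\right) 41 = \left(-672\right) 41 = -27552$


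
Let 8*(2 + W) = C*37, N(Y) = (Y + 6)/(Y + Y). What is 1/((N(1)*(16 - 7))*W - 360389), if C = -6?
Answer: -8/2890609 ≈ -2.7676e-6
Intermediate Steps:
N(Y) = (6 + Y)/(2*Y) (N(Y) = (6 + Y)/((2*Y)) = (6 + Y)*(1/(2*Y)) = (6 + Y)/(2*Y))
W = -119/4 (W = -2 + (-6*37)/8 = -2 + (⅛)*(-222) = -2 - 111/4 = -119/4 ≈ -29.750)
1/((N(1)*(16 - 7))*W - 360389) = 1/((((½)*(6 + 1)/1)*(16 - 7))*(-119/4) - 360389) = 1/((((½)*1*7)*9)*(-119/4) - 360389) = 1/(((7/2)*9)*(-119/4) - 360389) = 1/((63/2)*(-119/4) - 360389) = 1/(-7497/8 - 360389) = 1/(-2890609/8) = -8/2890609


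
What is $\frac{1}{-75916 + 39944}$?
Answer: $- \frac{1}{35972} \approx -2.7799 \cdot 10^{-5}$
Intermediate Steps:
$\frac{1}{-75916 + 39944} = \frac{1}{-35972} = - \frac{1}{35972}$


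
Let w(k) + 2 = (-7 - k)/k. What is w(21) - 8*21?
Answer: -514/3 ≈ -171.33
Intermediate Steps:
w(k) = -2 + (-7 - k)/k
w(21) - 8*21 = (-3 - 7/21) - 8*21 = (-3 - 7*1/21) - 168 = (-3 - 1/3) - 168 = -10/3 - 168 = -514/3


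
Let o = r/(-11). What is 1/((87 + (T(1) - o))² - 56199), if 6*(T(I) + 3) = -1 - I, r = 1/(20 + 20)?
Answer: -1742400/85723481351 ≈ -2.0326e-5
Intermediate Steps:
r = 1/40 ≈ 0.025000
o = -1/440 (o = (1/40)/(-11) = (1/40)*(-1/11) = -1/440 ≈ -0.0022727)
T(I) = -19/6 - I/6 (T(I) = -3 + (-1 - I)/6 = -3 + (-⅙ - I/6) = -19/6 - I/6)
1/((87 + (T(1) - o))² - 56199) = 1/((87 + ((-19/6 - ⅙*1) - 1*(-1/440)))² - 56199) = 1/((87 + ((-19/6 - ⅙) + 1/440))² - 56199) = 1/((87 + (-10/3 + 1/440))² - 56199) = 1/((87 - 4397/1320)² - 56199) = 1/((110443/1320)² - 56199) = 1/(12197656249/1742400 - 56199) = 1/(-85723481351/1742400) = -1742400/85723481351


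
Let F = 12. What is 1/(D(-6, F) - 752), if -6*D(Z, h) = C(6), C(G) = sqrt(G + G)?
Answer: -2256/1696511 + sqrt(3)/1696511 ≈ -0.0013288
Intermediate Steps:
C(G) = sqrt(2)*sqrt(G) (C(G) = sqrt(2*G) = sqrt(2)*sqrt(G))
D(Z, h) = -sqrt(3)/3 (D(Z, h) = -sqrt(2)*sqrt(6)/6 = -sqrt(3)/3)
1/(D(-6, F) - 752) = 1/(-sqrt(3)/3 - 752) = 1/(-752 - sqrt(3)/3)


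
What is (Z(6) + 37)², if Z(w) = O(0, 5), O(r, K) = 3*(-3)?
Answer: 784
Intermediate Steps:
O(r, K) = -9
Z(w) = -9
(Z(6) + 37)² = (-9 + 37)² = 28² = 784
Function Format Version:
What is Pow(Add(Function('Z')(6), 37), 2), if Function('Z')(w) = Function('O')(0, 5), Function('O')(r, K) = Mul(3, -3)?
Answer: 784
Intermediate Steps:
Function('O')(r, K) = -9
Function('Z')(w) = -9
Pow(Add(Function('Z')(6), 37), 2) = Pow(Add(-9, 37), 2) = Pow(28, 2) = 784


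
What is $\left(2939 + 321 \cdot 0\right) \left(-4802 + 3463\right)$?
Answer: $-3935321$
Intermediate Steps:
$\left(2939 + 321 \cdot 0\right) \left(-4802 + 3463\right) = \left(2939 + 0\right) \left(-1339\right) = 2939 \left(-1339\right) = -3935321$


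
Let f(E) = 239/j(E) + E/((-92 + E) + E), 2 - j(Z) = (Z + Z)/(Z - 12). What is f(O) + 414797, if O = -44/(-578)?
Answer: 1591454135879/3835608 ≈ 4.1492e+5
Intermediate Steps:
j(Z) = 2 - 2*Z/(-12 + Z) (j(Z) = 2 - (Z + Z)/(Z - 12) = 2 - 2*Z/(-12 + Z))
O = 22/289 (O = -44*(-1/578) = 22/289 ≈ 0.076125)
f(E) = 239/2 - 239*E/24 + E/(-92 + 2*E) (f(E) = 239/((-24/(-12 + E))) + E/((-92 + E) + E) = 239*(1/2 - E/24) + E/(-92 + 2*E) = (239/2 - 239*E/24) + E/(-92 + 2*E) = 239/2 - 239*E/24 + E/(-92 + 2*E))
f(O) + 414797 = (-131928 - 239*(22/289)**2 + 13874*(22/289))/(24*(-46 + 22/289)) + 414797 = (-131928 - 239*484/83521 + 305228/289)/(24*(-13272/289)) + 414797 = (1/24)*(-289/13272)*(-131928 - 115676/83521 + 305228/289) + 414797 = (1/24)*(-289/13272)*(-10930663272/83521) + 414797 = 455444303/3835608 + 414797 = 1591454135879/3835608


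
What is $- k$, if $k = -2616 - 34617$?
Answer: $37233$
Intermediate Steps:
$k = -37233$ ($k = -2616 - 34617 = -37233$)
$- k = \left(-1\right) \left(-37233\right) = 37233$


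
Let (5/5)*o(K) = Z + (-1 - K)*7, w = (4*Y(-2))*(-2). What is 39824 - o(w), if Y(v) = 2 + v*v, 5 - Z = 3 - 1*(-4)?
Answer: 39497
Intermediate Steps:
Z = -2 (Z = 5 - (3 - 1*(-4)) = 5 - (3 + 4) = 5 - 1*7 = 5 - 7 = -2)
Y(v) = 2 + v**2
w = -48 (w = (4*(2 + (-2)**2))*(-2) = (4*(2 + 4))*(-2) = (4*6)*(-2) = 24*(-2) = -48)
o(K) = -9 - 7*K (o(K) = -2 + (-1 - K)*7 = -2 + (-7 - 7*K) = -9 - 7*K)
39824 - o(w) = 39824 - (-9 - 7*(-48)) = 39824 - (-9 + 336) = 39824 - 1*327 = 39824 - 327 = 39497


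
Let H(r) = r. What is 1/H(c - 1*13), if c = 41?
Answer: 1/28 ≈ 0.035714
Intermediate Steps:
1/H(c - 1*13) = 1/(41 - 1*13) = 1/(41 - 13) = 1/28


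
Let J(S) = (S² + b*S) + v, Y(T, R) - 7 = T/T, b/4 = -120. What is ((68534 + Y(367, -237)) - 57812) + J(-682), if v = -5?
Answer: 803209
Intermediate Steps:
b = -480 (b = 4*(-120) = -480)
Y(T, R) = 8 (Y(T, R) = 7 + T/T = 7 + 1 = 8)
J(S) = -5 + S² - 480*S (J(S) = (S² - 480*S) - 5 = -5 + S² - 480*S)
((68534 + Y(367, -237)) - 57812) + J(-682) = ((68534 + 8) - 57812) + (-5 + (-682)² - 480*(-682)) = (68542 - 57812) + (-5 + 465124 + 327360) = 10730 + 792479 = 803209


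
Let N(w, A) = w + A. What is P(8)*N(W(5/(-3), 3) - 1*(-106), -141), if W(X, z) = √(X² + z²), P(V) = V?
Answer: -280 + 8*√106/3 ≈ -252.54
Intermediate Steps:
N(w, A) = A + w
P(8)*N(W(5/(-3), 3) - 1*(-106), -141) = 8*(-141 + (√((5/(-3))² + 3²) - 1*(-106))) = 8*(-141 + (√((5*(-⅓))² + 9) + 106)) = 8*(-141 + (√((-5/3)² + 9) + 106)) = 8*(-141 + (√(25/9 + 9) + 106)) = 8*(-141 + (√(106/9) + 106)) = 8*(-141 + (√106/3 + 106)) = 8*(-141 + (106 + √106/3)) = 8*(-35 + √106/3) = -280 + 8*√106/3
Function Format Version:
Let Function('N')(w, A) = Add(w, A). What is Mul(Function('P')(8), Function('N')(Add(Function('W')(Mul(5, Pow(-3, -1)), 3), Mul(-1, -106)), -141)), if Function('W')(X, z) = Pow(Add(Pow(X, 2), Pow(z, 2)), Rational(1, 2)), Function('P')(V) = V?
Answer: Add(-280, Mul(Rational(8, 3), Pow(106, Rational(1, 2)))) ≈ -252.54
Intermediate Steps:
Function('N')(w, A) = Add(A, w)
Mul(Function('P')(8), Function('N')(Add(Function('W')(Mul(5, Pow(-3, -1)), 3), Mul(-1, -106)), -141)) = Mul(8, Add(-141, Add(Pow(Add(Pow(Mul(5, Pow(-3, -1)), 2), Pow(3, 2)), Rational(1, 2)), Mul(-1, -106)))) = Mul(8, Add(-141, Add(Pow(Add(Pow(Mul(5, Rational(-1, 3)), 2), 9), Rational(1, 2)), 106))) = Mul(8, Add(-141, Add(Pow(Add(Pow(Rational(-5, 3), 2), 9), Rational(1, 2)), 106))) = Mul(8, Add(-141, Add(Pow(Add(Rational(25, 9), 9), Rational(1, 2)), 106))) = Mul(8, Add(-141, Add(Pow(Rational(106, 9), Rational(1, 2)), 106))) = Mul(8, Add(-141, Add(Mul(Rational(1, 3), Pow(106, Rational(1, 2))), 106))) = Mul(8, Add(-141, Add(106, Mul(Rational(1, 3), Pow(106, Rational(1, 2)))))) = Mul(8, Add(-35, Mul(Rational(1, 3), Pow(106, Rational(1, 2))))) = Add(-280, Mul(Rational(8, 3), Pow(106, Rational(1, 2))))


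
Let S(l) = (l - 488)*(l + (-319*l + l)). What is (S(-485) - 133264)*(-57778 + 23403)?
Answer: 5146870746875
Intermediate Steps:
S(l) = -317*l*(-488 + l) (S(l) = (-488 + l)*(l - 318*l) = (-488 + l)*(-317*l) = -317*l*(-488 + l))
(S(-485) - 133264)*(-57778 + 23403) = (317*(-485)*(488 - 1*(-485)) - 133264)*(-57778 + 23403) = (317*(-485)*(488 + 485) - 133264)*(-34375) = (317*(-485)*973 - 133264)*(-34375) = (-149593885 - 133264)*(-34375) = -149727149*(-34375) = 5146870746875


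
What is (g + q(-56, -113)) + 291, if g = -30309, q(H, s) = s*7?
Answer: -30809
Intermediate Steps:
q(H, s) = 7*s
(g + q(-56, -113)) + 291 = (-30309 + 7*(-113)) + 291 = (-30309 - 791) + 291 = -31100 + 291 = -30809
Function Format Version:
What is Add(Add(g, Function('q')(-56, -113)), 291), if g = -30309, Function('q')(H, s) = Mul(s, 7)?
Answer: -30809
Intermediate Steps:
Function('q')(H, s) = Mul(7, s)
Add(Add(g, Function('q')(-56, -113)), 291) = Add(Add(-30309, Mul(7, -113)), 291) = Add(Add(-30309, -791), 291) = Add(-31100, 291) = -30809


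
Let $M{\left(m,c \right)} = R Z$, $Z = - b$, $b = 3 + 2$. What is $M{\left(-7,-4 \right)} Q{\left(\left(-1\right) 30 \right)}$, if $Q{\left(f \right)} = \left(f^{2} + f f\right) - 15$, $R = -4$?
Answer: $35700$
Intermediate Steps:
$b = 5$
$Z = -5$ ($Z = \left(-1\right) 5 = -5$)
$M{\left(m,c \right)} = 20$ ($M{\left(m,c \right)} = \left(-4\right) \left(-5\right) = 20$)
$Q{\left(f \right)} = -15 + 2 f^{2}$ ($Q{\left(f \right)} = \left(f^{2} + f^{2}\right) - 15 = 2 f^{2} - 15 = -15 + 2 f^{2}$)
$M{\left(-7,-4 \right)} Q{\left(\left(-1\right) 30 \right)} = 20 \left(-15 + 2 \left(\left(-1\right) 30\right)^{2}\right) = 20 \left(-15 + 2 \left(-30\right)^{2}\right) = 20 \left(-15 + 2 \cdot 900\right) = 20 \left(-15 + 1800\right) = 20 \cdot 1785 = 35700$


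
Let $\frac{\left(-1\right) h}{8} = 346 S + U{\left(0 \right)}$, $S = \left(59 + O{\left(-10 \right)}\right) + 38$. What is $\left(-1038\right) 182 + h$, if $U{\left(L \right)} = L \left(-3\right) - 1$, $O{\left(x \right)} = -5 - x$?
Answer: $-471244$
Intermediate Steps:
$S = 102$ ($S = \left(59 - -5\right) + 38 = \left(59 + \left(-5 + 10\right)\right) + 38 = \left(59 + 5\right) + 38 = 64 + 38 = 102$)
$U{\left(L \right)} = -1 - 3 L$ ($U{\left(L \right)} = - 3 L - 1 = -1 - 3 L$)
$h = -282328$ ($h = - 8 \left(346 \cdot 102 - 1\right) = - 8 \left(35292 + \left(-1 + 0\right)\right) = - 8 \left(35292 - 1\right) = \left(-8\right) 35291 = -282328$)
$\left(-1038\right) 182 + h = \left(-1038\right) 182 - 282328 = -188916 - 282328 = -471244$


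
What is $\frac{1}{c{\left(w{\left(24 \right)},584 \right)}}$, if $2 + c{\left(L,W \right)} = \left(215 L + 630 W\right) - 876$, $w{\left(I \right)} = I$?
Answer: $\frac{1}{372202} \approx 2.6867 \cdot 10^{-6}$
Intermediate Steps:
$c{\left(L,W \right)} = -878 + 215 L + 630 W$ ($c{\left(L,W \right)} = -2 - \left(876 - 630 W - 215 L\right) = -2 + \left(-876 + 215 L + 630 W\right) = -878 + 215 L + 630 W$)
$\frac{1}{c{\left(w{\left(24 \right)},584 \right)}} = \frac{1}{-878 + 215 \cdot 24 + 630 \cdot 584} = \frac{1}{-878 + 5160 + 367920} = \frac{1}{372202}$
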